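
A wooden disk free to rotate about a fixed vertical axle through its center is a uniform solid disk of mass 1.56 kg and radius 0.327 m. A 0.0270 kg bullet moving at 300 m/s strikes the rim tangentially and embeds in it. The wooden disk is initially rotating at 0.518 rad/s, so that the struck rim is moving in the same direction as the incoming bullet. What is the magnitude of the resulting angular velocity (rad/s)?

The axle reaction passes through the axle and exerts no torque about it; angular momentum about the axle is conserved through the impact.
I_p = ½(1.56)(0.327)² = 0.08340 kg·m². Taking the sense of the bullet's angular momentum as positive, L_{bullet} = m v R = (0.0270)(300)(0.327) = 2.649 kg·m²/s.
L_i = +I_p ω_p + m v R = +(0.08340)(0.518) + 2.649 = 2.692 kg·m²/s.
After sticking, I_f = I_p + m R² = 0.08340 + (0.0270)(0.327)² = 0.08629 kg·m².
ω_f = L_i / I_f = 2.692 / 0.08629 = 31.20 rad/s.

|ω_f| ≈ 31.2 rad/s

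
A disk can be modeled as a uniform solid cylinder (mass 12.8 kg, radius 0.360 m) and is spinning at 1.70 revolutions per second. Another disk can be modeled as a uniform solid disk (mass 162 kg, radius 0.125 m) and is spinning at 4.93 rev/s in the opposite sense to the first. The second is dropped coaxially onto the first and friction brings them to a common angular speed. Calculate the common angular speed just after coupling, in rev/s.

|ω_f| ≈ 2.31 rev/s

No external torque acts about the common axis, so total angular momentum is conserved.
Moments of inertia: I_A = ½(12.8)(0.360)² = 0.8294 kg·m²; I_B = ½(162)(0.125)² = 1.266 kg·m².
Taking A's sense as positive: L = (0.8294)(1.70) − (1.266)(4.93) = -4.829 kg·m²·rev/s.
Combined I = 0.8294 + 1.266 = 2.095 kg·m².
ω_f = L / I = -4.829 / 2.095 = -2.305 rev/s.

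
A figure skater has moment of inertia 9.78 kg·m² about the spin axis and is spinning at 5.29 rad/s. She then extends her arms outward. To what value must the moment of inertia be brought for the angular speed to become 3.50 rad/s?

I₂ ≈ 14.8 kg·m²

Angular momentum about the spin axis is conserved since the torque about it is zero.
I₂ = I₁ω₁ / ω₂ = (9.78)(5.29) / (3.50) = 14.78 kg·m².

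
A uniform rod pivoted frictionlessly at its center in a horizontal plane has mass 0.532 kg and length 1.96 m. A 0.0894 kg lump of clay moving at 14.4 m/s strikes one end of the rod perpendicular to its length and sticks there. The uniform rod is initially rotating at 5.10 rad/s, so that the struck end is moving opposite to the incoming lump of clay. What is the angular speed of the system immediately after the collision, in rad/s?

|ω_f| ≈ 1.53 rad/s

The axle reaction passes through the pivot and exerts no torque about it; angular momentum about the pivot is conserved through the impact.
I_p = (1/12)(0.532)(1.96)² = 0.1703 kg·m². Taking the sense of the lump of clay's angular momentum as positive, L_{lump} = m v R = (0.0894)(14.4)(1.96/2) = 1.262 kg·m²/s.
L_i = −I_p ω_p + m v R = −(0.1703)(5.10) + 1.262 = 0.3930 kg·m²/s.
After sticking, I_f = I_p + m R² = 0.1703 + (0.0894)(1.96/2)² = 0.2562 kg·m².
ω_f = L_i / I_f = 0.3930 / 0.2562 = 1.534 rad/s.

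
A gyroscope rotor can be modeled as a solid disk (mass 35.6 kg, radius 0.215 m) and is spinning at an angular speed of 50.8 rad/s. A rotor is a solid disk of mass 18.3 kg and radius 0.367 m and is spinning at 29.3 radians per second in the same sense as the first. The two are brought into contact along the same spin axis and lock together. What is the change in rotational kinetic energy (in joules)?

ΔKE ≈ -114 J

The coupling torques are internal; angular momentum about the shared axis is conserved.
Moments of inertia: I_A = ½(35.6)(0.215)² = 0.8228 kg·m²; I_B = ½(18.3)(0.367)² = 1.232 kg·m².
Taking A's sense as positive: L = (0.8228)(50.8) + (1.232)(29.3) = 77.91 kg·m²·rad/s.
Combined I = 0.8228 + 1.232 = 2.055 kg·m².
ω_f = L / I = 77.91 / 2.055 = 37.91 rad/s.
KE_i = ½ΣIω² = 1591 J; KE_f = ½(2.055)(37.91)² = 1477 J.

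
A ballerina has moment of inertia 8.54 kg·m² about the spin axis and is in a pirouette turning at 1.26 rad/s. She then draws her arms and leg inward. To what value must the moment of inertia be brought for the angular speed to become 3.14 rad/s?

I₂ ≈ 3.43 kg·m²

With no external torque about the axis, L is conserved: I₁ω₁ = I₂ω₂.
I₂ = I₁ω₁ / ω₂ = (8.54)(1.26) / (3.14) = 3.427 kg·m².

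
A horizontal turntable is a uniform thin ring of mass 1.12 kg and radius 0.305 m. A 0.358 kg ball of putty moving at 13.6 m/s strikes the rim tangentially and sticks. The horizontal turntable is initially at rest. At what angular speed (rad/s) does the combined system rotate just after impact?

About the axle the impulsive forces during the collision are internal, so angular momentum about that axis is conserved.
I_p = (1.12)(0.305)² = 0.1042 kg·m². Taking the sense of the ball of putty's angular momentum as positive, L_{ball} = m v R = (0.358)(13.6)(0.305) = 1.485 kg·m²/s.
L_i = 0 + 1.485 = 1.485 kg·m²/s.
After sticking, I_f = I_p + m R² = 0.1042 + (0.358)(0.305)² = 0.1375 kg·m².
ω_f = L_i / I_f = 1.485 / 0.1375 = 10.80 rad/s.

|ω_f| ≈ 10.8 rad/s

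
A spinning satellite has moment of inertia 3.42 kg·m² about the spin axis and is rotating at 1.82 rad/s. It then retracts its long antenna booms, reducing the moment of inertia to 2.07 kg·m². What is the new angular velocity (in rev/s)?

ω₂ ≈ 0.479 rev/s

No external torque acts about the spin axis, so angular momentum is conserved.
ω₂ = I₁ω₁ / I₂ = (3.420)(1.82 rad/s) / (2.070) = 3.007 rad/s = 0.4786 rev/s.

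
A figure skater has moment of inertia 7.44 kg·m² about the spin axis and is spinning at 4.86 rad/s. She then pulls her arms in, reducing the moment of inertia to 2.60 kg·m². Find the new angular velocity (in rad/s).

With no external torque about the axis, L is conserved: I₁ω₁ = I₂ω₂.
ω₂ = I₁ω₁ / I₂ = (7.440)(4.86 rad/s) / (2.600) = 13.91 rad/s.

ω₂ ≈ 13.9 rad/s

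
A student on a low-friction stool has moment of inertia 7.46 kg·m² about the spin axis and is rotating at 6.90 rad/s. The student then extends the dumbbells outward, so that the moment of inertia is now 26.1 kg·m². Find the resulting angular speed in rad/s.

No external torque acts about the spin axis, so angular momentum is conserved.
ω₂ = I₁ω₁ / I₂ = (7.460)(6.90 rad/s) / (26.10) = 1.972 rad/s.

ω₂ ≈ 1.97 rad/s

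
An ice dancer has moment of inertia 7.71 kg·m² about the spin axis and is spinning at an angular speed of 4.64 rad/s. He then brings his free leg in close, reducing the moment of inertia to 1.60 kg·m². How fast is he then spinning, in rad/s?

ω₂ ≈ 22.4 rad/s

Angular momentum about the spin axis is conserved since the torque about it is zero.
ω₂ = I₁ω₁ / I₂ = (7.710)(4.64 rad/s) / (1.600) = 22.36 rad/s.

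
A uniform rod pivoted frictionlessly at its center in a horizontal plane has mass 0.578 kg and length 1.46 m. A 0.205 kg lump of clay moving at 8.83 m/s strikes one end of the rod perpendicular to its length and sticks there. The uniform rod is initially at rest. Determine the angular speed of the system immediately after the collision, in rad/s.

The axle reaction passes through the pivot and exerts no torque about it; angular momentum about the pivot is conserved through the impact.
I_p = (1/12)(0.578)(1.46)² = 0.1027 kg·m². Taking the sense of the lump of clay's angular momentum as positive, L_{lump} = m v R = (0.205)(8.83)(1.46/2) = 1.321 kg·m²/s.
L_i = 0 + 1.321 = 1.321 kg·m²/s.
After sticking, I_f = I_p + m R² = 0.1027 + (0.205)(1.46/2)² = 0.2119 kg·m².
ω_f = L_i / I_f = 1.321 / 0.2119 = 6.236 rad/s.

|ω_f| ≈ 6.24 rad/s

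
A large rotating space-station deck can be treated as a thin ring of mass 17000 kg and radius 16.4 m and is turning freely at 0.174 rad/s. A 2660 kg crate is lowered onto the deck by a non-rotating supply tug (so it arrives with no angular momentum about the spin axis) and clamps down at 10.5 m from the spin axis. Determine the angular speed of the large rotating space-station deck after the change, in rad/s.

ω_f ≈ 0.164 rad/s

The added mass arrives with no angular momentum about the spin axis, and any external torque about the spin axis is negligible, so the system's angular momentum is conserved.
I_p = (17000)(16.4)² = 4.572e+06 kg·m².
Added inertia Σmr² = (2660)(10.5)² = 2.933e+05 kg·m²; I_f = 4.572e+06 + 2.933e+05 = 4.866e+06 kg·m².
ω_f = I_p ω_i / I_f = (4.572e+06)(0.174) / 4.866e+06 = 0.1635 rad/s.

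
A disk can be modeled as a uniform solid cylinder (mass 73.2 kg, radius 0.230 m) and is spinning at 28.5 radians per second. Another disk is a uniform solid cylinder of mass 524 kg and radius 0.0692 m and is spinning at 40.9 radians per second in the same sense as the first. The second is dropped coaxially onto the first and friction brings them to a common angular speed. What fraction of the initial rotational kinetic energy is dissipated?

No external torque acts about the common axis, so total angular momentum is conserved.
Moments of inertia: I_A = ½(73.2)(0.230)² = 1.936 kg·m²; I_B = ½(524)(0.0692)² = 1.255 kg·m².
Taking A's sense as positive: L = (1.936)(28.5) + (1.255)(40.9) = 106.5 kg·m²·rad/s.
Combined I = 1.936 + 1.255 = 3.191 kg·m².
ω_f = L / I = 106.5 / 3.191 = 33.38 rad/s.
KE_i = ½ΣIω² = 1836 J; KE_f = ½(3.191)(33.38)² = 1777 J.
Fraction dissipated = (KE_i − KE_f)/KE_i = 0.03188.

fraction ≈ 0.0319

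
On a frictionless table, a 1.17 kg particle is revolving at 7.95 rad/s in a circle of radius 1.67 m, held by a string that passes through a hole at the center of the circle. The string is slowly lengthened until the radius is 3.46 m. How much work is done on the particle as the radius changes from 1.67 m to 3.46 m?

No torque about the axis ⇒ m r₁² ω₁ = m r₂² ω₂.
ω₂ = ω₁ (r₁/r₂)² = (7.95)(1.67/3.46)² = 1.852 rad/s.
W = ΔKE = ½m(v₂² − v₁²) = -79.09 J.

W ≈ -79.1 J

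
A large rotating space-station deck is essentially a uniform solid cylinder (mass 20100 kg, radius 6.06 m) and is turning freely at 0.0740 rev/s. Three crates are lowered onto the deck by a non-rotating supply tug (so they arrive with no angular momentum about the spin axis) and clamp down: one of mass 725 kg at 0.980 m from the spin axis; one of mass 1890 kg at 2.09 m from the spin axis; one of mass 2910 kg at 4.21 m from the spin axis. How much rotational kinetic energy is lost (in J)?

The added mass arrives with no angular momentum about the spin axis, and any external torque about the spin axis is negligible, so the system's angular momentum is conserved.
I_p = ½(20100)(6.06)² = 3.691e+05 kg·m².
Added inertia Σmr² = (725)(0.980)² + (1890)(2.09)² + (2910)(4.21)² = 60530 kg·m²; I_f = 3.691e+05 + 60530 = 4.296e+05 kg·m².
ω_f = I_p ω_i / I_f = (3.691e+05)(0.0740) / 4.296e+05 = 0.06357 rev/s.
KE_i = ½(3.691e+05)(0.4650 rad/s)² = 39890 J; KE_f = ½(4.296e+05)(0.3994)² = 34270 J.

energy lost ≈ 5620 J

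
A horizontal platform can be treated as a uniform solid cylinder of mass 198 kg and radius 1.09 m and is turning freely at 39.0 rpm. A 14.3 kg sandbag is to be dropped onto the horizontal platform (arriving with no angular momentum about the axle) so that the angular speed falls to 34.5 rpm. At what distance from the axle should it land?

No external torque acts about the axle; L_before = L_after.
I_p = ½(198)(1.09)² = 117.6 kg·m².
I_p ω_i = (I_p + m r²) ω_f ⇒ m r² = I_p(ω_i/ω_f − 1) = 117.6(39.0/34.5 − 1) = 15.34 kg·m².
r = √(15.34/14.3) = 1.036 m.

r ≈ 1.04 m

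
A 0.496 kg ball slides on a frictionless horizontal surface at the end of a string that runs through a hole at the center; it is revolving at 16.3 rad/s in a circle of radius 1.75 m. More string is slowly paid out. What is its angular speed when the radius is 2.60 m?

ω₂ ≈ 7.38 rad/s

The constraining force is radial, so m r² ω about the center is conserved.
ω₂ = ω₁ (r₁/r₂)² = (16.3)(1.75/2.60)² = 7.384 rad/s.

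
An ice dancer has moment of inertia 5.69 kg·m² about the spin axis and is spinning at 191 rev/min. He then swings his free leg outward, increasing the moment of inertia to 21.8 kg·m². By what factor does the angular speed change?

ω₂/ω₁ ≈ 0.261

Angular momentum about the spin axis is conserved since the torque about it is zero.
ω₂/ω₁ = I₁/I₂ = 5.690 / 21.80 = 0.2610.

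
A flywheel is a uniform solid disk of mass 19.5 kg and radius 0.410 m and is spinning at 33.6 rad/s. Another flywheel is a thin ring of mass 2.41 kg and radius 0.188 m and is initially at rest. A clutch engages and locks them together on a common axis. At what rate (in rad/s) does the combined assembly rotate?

|ω_f| ≈ 31.9 rad/s

No external torque acts about the common axis, so total angular momentum is conserved.
Moments of inertia: I_A = ½(19.5)(0.410)² = 1.639 kg·m²; I_B = (2.41)(0.188)² = 0.08518 kg·m².
Taking A's sense as positive: L = (1.639)(33.6) = 55.07 kg·m²·rad/s.
Combined I = 1.639 + 0.08518 = 1.724 kg·m².
ω_f = L / I = 55.07 / 1.724 = 31.94 rad/s.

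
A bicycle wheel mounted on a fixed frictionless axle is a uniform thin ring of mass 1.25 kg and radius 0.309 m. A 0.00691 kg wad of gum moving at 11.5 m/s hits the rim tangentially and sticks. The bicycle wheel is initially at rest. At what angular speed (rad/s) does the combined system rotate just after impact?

About the axle the impulsive forces during the collision are internal, so angular momentum about that axis is conserved.
I_p = (1.25)(0.309)² = 0.1194 kg·m². Taking the sense of the wad of gum's angular momentum as positive, L_{wad} = m v R = (0.00691)(11.5)(0.309) = 0.02455 kg·m²/s.
L_i = 0 + 0.02455 = 0.02455 kg·m²/s.
After sticking, I_f = I_p + m R² = 0.1194 + (0.00691)(0.309)² = 0.1200 kg·m².
ω_f = L_i / I_f = 0.02455 / 0.1200 = 0.2046 rad/s.

|ω_f| ≈ 0.205 rad/s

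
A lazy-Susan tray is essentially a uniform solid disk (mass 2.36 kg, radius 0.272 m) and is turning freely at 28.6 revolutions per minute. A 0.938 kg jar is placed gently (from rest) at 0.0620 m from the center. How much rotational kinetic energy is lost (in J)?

energy lost ≈ 0.0155 J

The added mass arrives with no angular momentum about the center, and any external torque about the center is negligible, so the system's angular momentum is conserved.
I_p = ½(2.36)(0.272)² = 0.08730 kg·m².
Added inertia Σmr² = (0.938)(0.0620)² = 0.003606 kg·m²; I_f = 0.08730 + 0.003606 = 0.09091 kg·m².
ω_f = I_p ω_i / I_f = (0.08730)(28.6) / 0.09091 = 27.47 rpm.
KE_i = ½(0.08730)(2.995 rad/s)² = 0.3915 J; KE_f = ½(0.09091)(2.876)² = 0.3760 J.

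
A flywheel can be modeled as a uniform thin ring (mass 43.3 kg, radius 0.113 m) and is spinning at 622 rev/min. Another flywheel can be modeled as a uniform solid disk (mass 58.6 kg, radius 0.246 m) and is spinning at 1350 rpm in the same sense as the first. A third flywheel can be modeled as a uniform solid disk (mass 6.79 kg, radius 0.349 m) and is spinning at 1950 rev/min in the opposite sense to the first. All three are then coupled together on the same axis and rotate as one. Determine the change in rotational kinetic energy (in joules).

No external torque acts about the common axis, so total angular momentum is conserved.
Moments of inertia: I_A = (43.3)(0.113)² = 0.5529 kg·m²; I_B = ½(58.6)(0.246)² = 1.773 kg·m²; I_C = ½(6.79)(0.349)² = 0.4135 kg·m².
Taking A's sense as positive: L = (0.5529)(622) + (1.773)(1350) − (0.4135)(1950) = 1931 kg·m²·rpm.
Combined I = 0.5529 + 1.773 + 0.4135 = 2.740 kg·m².
ω_f = L / I = 1931 / 2.740 = 705.0 rpm.
KE_i = ½ΣIω² = 27510 J; KE_f = ½(2.740)(73.82)² = 7465 J.

ΔKE ≈ -20000 J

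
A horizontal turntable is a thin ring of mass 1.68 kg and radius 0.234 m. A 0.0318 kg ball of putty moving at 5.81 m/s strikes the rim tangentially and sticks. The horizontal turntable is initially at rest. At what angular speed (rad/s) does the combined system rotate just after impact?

The axle reaction passes through the axle and exerts no torque about it; angular momentum about the axle is conserved through the impact.
I_p = (1.68)(0.234)² = 0.09199 kg·m². Taking the sense of the ball of putty's angular momentum as positive, L_{ball} = m v R = (0.0318)(5.81)(0.234) = 0.04323 kg·m²/s.
L_i = 0 + 0.04323 = 0.04323 kg·m²/s.
After sticking, I_f = I_p + m R² = 0.09199 + (0.0318)(0.234)² = 0.09373 kg·m².
ω_f = L_i / I_f = 0.04323 / 0.09373 = 0.4612 rad/s.

|ω_f| ≈ 0.461 rad/s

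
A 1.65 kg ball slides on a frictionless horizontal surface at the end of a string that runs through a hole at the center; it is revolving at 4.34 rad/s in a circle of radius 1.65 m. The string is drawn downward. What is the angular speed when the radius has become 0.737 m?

The constraining force is radial, so m r² ω about the center is conserved.
ω₂ = ω₁ (r₁/r₂)² = (4.34)(1.65/0.737)² = 21.75 rad/s.

ω₂ ≈ 21.8 rad/s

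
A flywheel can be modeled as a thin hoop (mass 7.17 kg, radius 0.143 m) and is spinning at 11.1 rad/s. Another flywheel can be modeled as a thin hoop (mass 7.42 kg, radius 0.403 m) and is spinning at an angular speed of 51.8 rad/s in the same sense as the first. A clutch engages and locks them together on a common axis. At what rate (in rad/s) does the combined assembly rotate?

The coupling torques are internal; angular momentum about the shared axis is conserved.
Moments of inertia: I_A = (7.17)(0.143)² = 0.1466 kg·m²; I_B = (7.42)(0.403)² = 1.205 kg·m².
Taking A's sense as positive: L = (0.1466)(11.1) + (1.205)(51.8) = 64.05 kg·m²·rad/s.
Combined I = 0.1466 + 1.205 = 1.352 kg·m².
ω_f = L / I = 64.05 / 1.352 = 47.39 rad/s.

|ω_f| ≈ 47.4 rad/s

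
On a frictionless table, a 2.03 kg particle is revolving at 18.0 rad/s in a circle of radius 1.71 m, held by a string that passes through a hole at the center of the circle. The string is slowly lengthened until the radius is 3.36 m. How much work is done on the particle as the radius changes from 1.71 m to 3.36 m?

No torque about the axis ⇒ m r₁² ω₁ = m r₂² ω₂.
ω₂ = ω₁ (r₁/r₂)² = (18.0)(1.71/3.36)² = 4.662 rad/s.
W = ΔKE = ½m(v₂² − v₁²) = -712.6 J.

W ≈ -713 J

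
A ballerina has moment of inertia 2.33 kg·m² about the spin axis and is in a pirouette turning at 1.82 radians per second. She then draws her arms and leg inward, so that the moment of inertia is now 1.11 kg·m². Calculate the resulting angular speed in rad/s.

With no external torque about the axis, L is conserved: I₁ω₁ = I₂ω₂.
ω₂ = I₁ω₁ / I₂ = (2.330)(1.82 rad/s) / (1.110) = 3.820 rad/s.

ω₂ ≈ 3.82 rad/s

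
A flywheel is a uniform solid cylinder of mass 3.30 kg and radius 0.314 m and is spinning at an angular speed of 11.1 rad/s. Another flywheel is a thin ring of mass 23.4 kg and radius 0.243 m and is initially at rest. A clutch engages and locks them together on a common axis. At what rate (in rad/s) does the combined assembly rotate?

|ω_f| ≈ 1.17 rad/s

The coupling torques are internal; angular momentum about the shared axis is conserved.
Moments of inertia: I_A = ½(3.30)(0.314)² = 0.1627 kg·m²; I_B = (23.4)(0.243)² = 1.382 kg·m².
Taking A's sense as positive: L = (0.1627)(11.1) = 1.806 kg·m²·rad/s.
Combined I = 0.1627 + 1.382 = 1.544 kg·m².
ω_f = L / I = 1.806 / 1.544 = 1.169 rad/s.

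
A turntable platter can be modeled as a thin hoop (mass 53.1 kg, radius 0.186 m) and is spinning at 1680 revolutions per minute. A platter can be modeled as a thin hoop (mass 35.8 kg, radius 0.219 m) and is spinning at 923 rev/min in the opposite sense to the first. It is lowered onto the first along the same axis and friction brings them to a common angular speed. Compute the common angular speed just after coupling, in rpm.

|ω_f| ≈ 422 rpm

The coupling torques are internal; angular momentum about the shared axis is conserved.
Moments of inertia: I_A = (53.1)(0.186)² = 1.837 kg·m²; I_B = (35.8)(0.219)² = 1.717 kg·m².
Taking A's sense as positive: L = (1.837)(1680) − (1.717)(923) = 1501 kg·m²·rpm.
Combined I = 1.837 + 1.717 = 3.554 kg·m².
ω_f = L / I = 1501 / 3.554 = 422.5 rpm.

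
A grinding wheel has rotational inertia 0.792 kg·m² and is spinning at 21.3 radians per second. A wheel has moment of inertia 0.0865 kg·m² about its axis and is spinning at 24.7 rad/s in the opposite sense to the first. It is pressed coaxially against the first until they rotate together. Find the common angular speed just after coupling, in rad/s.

The coupling torques are internal; angular momentum about the shared axis is conserved.
Taking A's sense as positive: L = (0.7920)(21.3) − (0.08650)(24.7) = 14.73 kg·m²·rad/s.
Combined I = 0.7920 + 0.08650 = 0.8785 kg·m².
ω_f = L / I = 14.73 / 0.8785 = 16.77 rad/s.

|ω_f| ≈ 16.8 rad/s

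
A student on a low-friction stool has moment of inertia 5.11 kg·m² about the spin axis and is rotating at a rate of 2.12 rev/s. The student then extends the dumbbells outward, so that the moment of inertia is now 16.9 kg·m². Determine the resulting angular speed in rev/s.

ω₂ ≈ 0.641 rev/s

No external torque acts about the spin axis, so angular momentum is conserved.
ω₂ = I₁ω₁ / I₂ = (5.110)(2.12 rev/s) / (16.90) = 0.6410 rev/s.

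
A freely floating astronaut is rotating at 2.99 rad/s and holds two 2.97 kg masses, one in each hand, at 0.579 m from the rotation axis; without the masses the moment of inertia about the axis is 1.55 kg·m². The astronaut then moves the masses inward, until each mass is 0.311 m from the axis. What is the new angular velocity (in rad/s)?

Angular momentum about the spin axis is conserved since the torque about it is zero.
I₁ = 1.55 + 2(2.97)(0.579)² = 3.541 kg·m²; I₂ = 1.55 + 2(2.97)(0.311)² = 2.125 kg·m².
ω₂ = I₁ω₁ / I₂ = (3.541)(2.99 rad/s) / (2.125) = 4.984 rad/s.

ω₂ ≈ 4.98 rad/s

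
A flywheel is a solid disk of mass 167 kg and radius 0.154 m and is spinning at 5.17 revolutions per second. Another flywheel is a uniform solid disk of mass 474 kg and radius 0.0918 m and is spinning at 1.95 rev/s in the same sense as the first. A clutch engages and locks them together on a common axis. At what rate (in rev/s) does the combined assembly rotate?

|ω_f| ≈ 3.55 rev/s

No external torque acts about the common axis, so total angular momentum is conserved.
Moments of inertia: I_A = ½(167)(0.154)² = 1.980 kg·m²; I_B = ½(474)(0.0918)² = 1.997 kg·m².
Taking A's sense as positive: L = (1.980)(5.17) + (1.997)(1.95) = 14.13 kg·m²·rev/s.
Combined I = 1.980 + 1.997 = 3.978 kg·m².
ω_f = L / I = 14.13 / 3.978 = 3.553 rev/s.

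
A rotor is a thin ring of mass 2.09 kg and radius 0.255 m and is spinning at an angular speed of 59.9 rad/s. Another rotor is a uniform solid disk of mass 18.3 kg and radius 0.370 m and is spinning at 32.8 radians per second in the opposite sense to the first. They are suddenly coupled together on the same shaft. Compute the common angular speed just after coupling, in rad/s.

The coupling torques are internal; angular momentum about the shared axis is conserved.
Moments of inertia: I_A = (2.09)(0.255)² = 0.1359 kg·m²; I_B = ½(18.3)(0.370)² = 1.253 kg·m².
Taking A's sense as positive: L = (0.1359)(59.9) − (1.253)(32.8) = -32.95 kg·m²·rad/s.
Combined I = 0.1359 + 1.253 = 1.389 kg·m².
ω_f = L / I = -32.95 / 1.389 = -23.73 rad/s.

|ω_f| ≈ 23.7 rad/s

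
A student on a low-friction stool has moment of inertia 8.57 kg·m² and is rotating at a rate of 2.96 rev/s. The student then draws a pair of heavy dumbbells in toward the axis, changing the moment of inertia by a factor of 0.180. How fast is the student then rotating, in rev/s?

With no external torque about the axis, L is conserved: I₁ω₁ = I₂ω₂.
I₂ = 0.180 × 8.57 = 1.543 kg·m².
ω₂ = I₁ω₁ / I₂ = (8.570)(2.96 rev/s) / (1.543) = 16.44 rev/s.

ω₂ ≈ 16.4 rev/s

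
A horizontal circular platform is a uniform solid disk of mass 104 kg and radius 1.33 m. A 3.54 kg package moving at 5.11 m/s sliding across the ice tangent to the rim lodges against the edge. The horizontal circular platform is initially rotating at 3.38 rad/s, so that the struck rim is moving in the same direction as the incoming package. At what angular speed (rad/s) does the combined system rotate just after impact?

About the central axle the impulsive forces during the collision are internal, so angular momentum about that axis is conserved.
I_p = ½(104)(1.33)² = 91.98 kg·m². Taking the sense of the package's angular momentum as positive, L_{package} = m v R = (3.54)(5.11)(1.33) = 24.06 kg·m²/s.
L_i = +I_p ω_p + m v R = +(91.98)(3.38) + 24.06 = 335.0 kg·m²/s.
After sticking, I_f = I_p + m R² = 91.98 + (3.54)(1.33)² = 98.24 kg·m².
ω_f = L_i / I_f = 335.0 / 98.24 = 3.409 rad/s.

|ω_f| ≈ 3.41 rad/s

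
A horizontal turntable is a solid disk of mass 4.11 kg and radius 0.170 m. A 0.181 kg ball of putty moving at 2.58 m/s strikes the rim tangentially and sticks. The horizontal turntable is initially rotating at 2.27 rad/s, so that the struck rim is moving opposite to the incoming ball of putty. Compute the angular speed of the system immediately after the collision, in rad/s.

|ω_f| ≈ 0.858 rad/s

About the axle the impulsive forces during the collision are internal, so angular momentum about that axis is conserved.
I_p = ½(4.11)(0.170)² = 0.05939 kg·m². Taking the sense of the ball of putty's angular momentum as positive, L_{ball} = m v R = (0.181)(2.58)(0.170) = 0.07939 kg·m²/s.
L_i = −I_p ω_p + m v R = −(0.05939)(2.27) + 0.07939 = -0.05543 kg·m²/s.
After sticking, I_f = I_p + m R² = 0.05939 + (0.181)(0.170)² = 0.06462 kg·m².
ω_f = L_i / I_f = -0.05543 / 0.06462 = -0.8577 rad/s.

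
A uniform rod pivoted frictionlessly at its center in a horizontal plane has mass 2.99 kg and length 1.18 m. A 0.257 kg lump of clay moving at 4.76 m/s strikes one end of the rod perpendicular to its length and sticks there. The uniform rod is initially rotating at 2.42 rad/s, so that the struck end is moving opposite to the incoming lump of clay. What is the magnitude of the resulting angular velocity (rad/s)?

|ω_f| ≈ 0.270 rad/s

About the pivot the impulsive forces during the collision are internal, so angular momentum about that axis is conserved.
I_p = (1/12)(2.99)(1.18)² = 0.3469 kg·m². Taking the sense of the lump of clay's angular momentum as positive, L_{lump} = m v R = (0.257)(4.76)(1.18/2) = 0.7218 kg·m²/s.
L_i = −I_p ω_p + m v R = −(0.3469)(2.42) + 0.7218 = -0.1178 kg·m²/s.
After sticking, I_f = I_p + m R² = 0.3469 + (0.257)(1.18/2)² = 0.4364 kg·m².
ω_f = L_i / I_f = -0.1178 / 0.4364 = -0.2700 rad/s.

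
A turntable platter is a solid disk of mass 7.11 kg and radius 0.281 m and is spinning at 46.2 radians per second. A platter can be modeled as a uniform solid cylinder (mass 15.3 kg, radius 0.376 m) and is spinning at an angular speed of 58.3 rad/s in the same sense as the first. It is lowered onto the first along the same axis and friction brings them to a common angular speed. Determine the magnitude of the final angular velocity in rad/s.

The coupling torques are internal; angular momentum about the shared axis is conserved.
Moments of inertia: I_A = ½(7.11)(0.281)² = 0.2807 kg·m²; I_B = ½(15.3)(0.376)² = 1.082 kg·m².
Taking A's sense as positive: L = (0.2807)(46.2) + (1.082)(58.3) = 76.02 kg·m²·rad/s.
Combined I = 0.2807 + 1.082 = 1.362 kg·m².
ω_f = L / I = 76.02 / 1.362 = 55.81 rad/s.

|ω_f| ≈ 55.8 rad/s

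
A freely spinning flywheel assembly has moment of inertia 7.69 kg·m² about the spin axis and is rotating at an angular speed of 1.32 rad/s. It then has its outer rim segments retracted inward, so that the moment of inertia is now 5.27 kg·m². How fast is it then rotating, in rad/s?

Angular momentum about the spin axis is conserved since the torque about it is zero.
ω₂ = I₁ω₁ / I₂ = (7.690)(1.32 rad/s) / (5.270) = 1.926 rad/s.

ω₂ ≈ 1.93 rad/s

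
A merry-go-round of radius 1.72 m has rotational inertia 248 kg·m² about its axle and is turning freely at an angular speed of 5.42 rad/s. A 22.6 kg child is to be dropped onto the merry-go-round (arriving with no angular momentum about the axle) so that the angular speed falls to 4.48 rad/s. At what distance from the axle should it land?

No external torque acts about the axle; L_before = L_after.
I_p ω_i = (I_p + m r²) ω_f ⇒ m r² = I_p(ω_i/ω_f − 1) = 248.0(5.42/4.48 − 1) = 52.04 kg·m².
r = √(52.04/22.6) = 1.517 m.

r ≈ 1.52 m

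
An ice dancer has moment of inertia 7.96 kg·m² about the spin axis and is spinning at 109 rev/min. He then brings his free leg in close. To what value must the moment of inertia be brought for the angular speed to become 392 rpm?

I₂ ≈ 2.21 kg·m²

With no external torque about the axis, L is conserved: I₁ω₁ = I₂ω₂.
I₂ = I₁ω₁ / ω₂ = (7.96)(109) / (392) = 2.213 kg·m².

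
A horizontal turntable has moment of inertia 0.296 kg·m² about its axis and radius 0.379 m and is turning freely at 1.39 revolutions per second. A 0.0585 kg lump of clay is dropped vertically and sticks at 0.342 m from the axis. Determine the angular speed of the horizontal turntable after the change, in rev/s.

No external torque acts about the axis; L_before = L_after.
Added inertia Σmr² = (0.0585)(0.342)² = 0.006842 kg·m²; I_f = 0.2960 + 0.006842 = 0.3028 kg·m².
ω_f = I_p ω_i / I_f = (0.2960)(1.39) / 0.3028 = 1.359 rev/s.

ω_f ≈ 1.36 rev/s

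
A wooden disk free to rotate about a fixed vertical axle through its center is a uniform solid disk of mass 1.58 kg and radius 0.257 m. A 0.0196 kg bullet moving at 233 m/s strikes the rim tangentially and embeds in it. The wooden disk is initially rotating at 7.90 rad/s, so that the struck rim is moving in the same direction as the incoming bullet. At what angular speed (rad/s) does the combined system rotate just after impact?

|ω_f| ≈ 29.7 rad/s

About the axle the impulsive forces during the collision are internal, so angular momentum about that axis is conserved.
I_p = ½(1.58)(0.257)² = 0.05218 kg·m². Taking the sense of the bullet's angular momentum as positive, L_{bullet} = m v R = (0.0196)(233)(0.257) = 1.174 kg·m²/s.
L_i = +I_p ω_p + m v R = +(0.05218)(7.90) + 1.174 = 1.586 kg·m²/s.
After sticking, I_f = I_p + m R² = 0.05218 + (0.0196)(0.257)² = 0.05347 kg·m².
ω_f = L_i / I_f = 1.586 / 0.05347 = 29.66 rad/s.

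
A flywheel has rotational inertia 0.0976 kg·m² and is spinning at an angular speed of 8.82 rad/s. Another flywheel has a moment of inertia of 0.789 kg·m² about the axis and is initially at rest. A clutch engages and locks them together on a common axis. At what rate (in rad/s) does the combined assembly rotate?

The coupling torques are internal; angular momentum about the shared axis is conserved.
Taking A's sense as positive: L = (0.09760)(8.82) = 0.8608 kg·m²·rad/s.
Combined I = 0.09760 + 0.7890 = 0.8866 kg·m².
ω_f = L / I = 0.8608 / 0.8866 = 0.9709 rad/s.

|ω_f| ≈ 0.971 rad/s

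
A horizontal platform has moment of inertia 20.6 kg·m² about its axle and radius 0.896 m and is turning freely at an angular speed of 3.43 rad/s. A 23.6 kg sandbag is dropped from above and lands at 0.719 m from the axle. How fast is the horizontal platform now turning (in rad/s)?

ω_f ≈ 2.15 rad/s

No external torque acts about the axle; L_before = L_after.
Added inertia Σmr² = (23.6)(0.719)² = 12.20 kg·m²; I_f = 20.60 + 12.20 = 32.80 kg·m².
ω_f = I_p ω_i / I_f = (20.60)(3.43) / 32.80 = 2.154 rad/s.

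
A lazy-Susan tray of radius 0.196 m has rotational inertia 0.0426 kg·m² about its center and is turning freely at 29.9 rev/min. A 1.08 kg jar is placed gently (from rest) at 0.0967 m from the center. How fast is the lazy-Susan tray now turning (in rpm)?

The added mass arrives with no angular momentum about the center, and any external torque about the center is negligible, so the system's angular momentum is conserved.
Added inertia Σmr² = (1.08)(0.0967)² = 0.01010 kg·m²; I_f = 0.04260 + 0.01010 = 0.05270 kg·m².
ω_f = I_p ω_i / I_f = (0.04260)(29.9) / 0.05270 = 24.17 rpm.

ω_f ≈ 24.2 rpm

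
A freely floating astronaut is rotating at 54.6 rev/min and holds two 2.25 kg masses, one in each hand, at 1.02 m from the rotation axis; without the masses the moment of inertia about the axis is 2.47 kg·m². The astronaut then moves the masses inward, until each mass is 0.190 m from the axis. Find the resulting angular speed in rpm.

ω₂ ≈ 148 rpm

No external torque acts about the spin axis, so angular momentum is conserved.
I₁ = 2.47 + 2(2.25)(1.02)² = 7.152 kg·m²; I₂ = 2.47 + 2(2.25)(0.190)² = 2.632 kg·m².
ω₂ = I₁ω₁ / I₂ = (7.152)(54.6 rpm) / (2.632) = 148.3 rpm.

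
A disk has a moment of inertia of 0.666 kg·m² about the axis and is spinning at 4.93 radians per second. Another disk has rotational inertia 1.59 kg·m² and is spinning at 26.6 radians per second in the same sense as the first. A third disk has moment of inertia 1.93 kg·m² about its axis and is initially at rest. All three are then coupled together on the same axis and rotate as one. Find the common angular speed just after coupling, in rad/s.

The coupling torques are internal; angular momentum about the shared axis is conserved.
Taking A's sense as positive: L = (0.6660)(4.93) + (1.590)(26.6) = 45.58 kg·m²·rad/s.
Combined I = 0.6660 + 1.590 + 1.930 = 4.186 kg·m².
ω_f = L / I = 45.58 / 4.186 = 10.89 rad/s.

|ω_f| ≈ 10.9 rad/s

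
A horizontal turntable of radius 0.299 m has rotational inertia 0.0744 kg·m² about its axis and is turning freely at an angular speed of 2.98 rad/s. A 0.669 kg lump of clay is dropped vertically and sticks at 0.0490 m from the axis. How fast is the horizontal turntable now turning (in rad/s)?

ω_f ≈ 2.92 rad/s

No external torque acts about the axis; L_before = L_after.
Added inertia Σmr² = (0.669)(0.0490)² = 0.001606 kg·m²; I_f = 0.07440 + 0.001606 = 0.07601 kg·m².
ω_f = I_p ω_i / I_f = (0.07440)(2.98) / 0.07601 = 2.917 rad/s.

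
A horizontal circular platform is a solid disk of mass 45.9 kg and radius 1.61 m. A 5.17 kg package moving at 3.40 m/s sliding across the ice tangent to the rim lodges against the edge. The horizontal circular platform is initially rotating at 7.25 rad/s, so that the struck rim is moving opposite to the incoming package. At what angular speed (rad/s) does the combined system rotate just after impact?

The axle reaction passes through the central axle and exerts no torque about it; angular momentum about the central axle is conserved through the impact.
I_p = ½(45.9)(1.61)² = 59.49 kg·m². Taking the sense of the package's angular momentum as positive, L_{package} = m v R = (5.17)(3.40)(1.61) = 28.30 kg·m²/s.
L_i = −I_p ω_p + m v R = −(59.49)(7.25) + 28.30 = -403.0 kg·m²/s.
After sticking, I_f = I_p + m R² = 59.49 + (5.17)(1.61)² = 72.89 kg·m².
ω_f = L_i / I_f = -403.0 / 72.89 = -5.529 rad/s.

|ω_f| ≈ 5.53 rad/s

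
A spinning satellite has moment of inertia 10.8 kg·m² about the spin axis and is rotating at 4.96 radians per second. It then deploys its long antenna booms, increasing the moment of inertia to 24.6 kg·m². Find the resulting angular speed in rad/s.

No external torque acts about the spin axis, so angular momentum is conserved.
ω₂ = I₁ω₁ / I₂ = (10.80)(4.96 rad/s) / (24.60) = 2.178 rad/s.

ω₂ ≈ 2.18 rad/s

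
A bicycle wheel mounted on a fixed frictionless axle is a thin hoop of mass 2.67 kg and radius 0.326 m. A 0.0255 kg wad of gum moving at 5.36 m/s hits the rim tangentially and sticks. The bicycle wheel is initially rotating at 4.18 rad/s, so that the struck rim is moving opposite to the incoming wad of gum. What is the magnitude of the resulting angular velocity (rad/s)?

|ω_f| ≈ 3.98 rad/s

About the axle the impulsive forces during the collision are internal, so angular momentum about that axis is conserved.
I_p = (2.67)(0.326)² = 0.2838 kg·m². Taking the sense of the wad of gum's angular momentum as positive, L_{wad} = m v R = (0.0255)(5.36)(0.326) = 0.04456 kg·m²/s.
L_i = −I_p ω_p + m v R = −(0.2838)(4.18) + 0.04456 = -1.142 kg·m²/s.
After sticking, I_f = I_p + m R² = 0.2838 + (0.0255)(0.326)² = 0.2865 kg·m².
ω_f = L_i / I_f = -1.142 / 0.2865 = -3.985 rad/s.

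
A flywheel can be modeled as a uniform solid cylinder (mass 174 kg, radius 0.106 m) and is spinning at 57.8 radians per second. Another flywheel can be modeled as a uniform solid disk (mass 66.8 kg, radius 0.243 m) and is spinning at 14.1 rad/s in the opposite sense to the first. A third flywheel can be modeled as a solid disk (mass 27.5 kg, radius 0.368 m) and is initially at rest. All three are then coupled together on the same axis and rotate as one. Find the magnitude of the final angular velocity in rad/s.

|ω_f| ≈ 5.96 rad/s

No external torque acts about the common axis, so total angular momentum is conserved.
Moments of inertia: I_A = ½(174)(0.106)² = 0.9775 kg·m²; I_B = ½(66.8)(0.243)² = 1.972 kg·m²; I_C = ½(27.5)(0.368)² = 1.862 kg·m².
Taking A's sense as positive: L = (0.9775)(57.8) − (1.972)(14.1) = 28.69 kg·m²·rad/s.
Combined I = 0.9775 + 1.972 + 1.862 = 4.812 kg·m².
ω_f = L / I = 28.69 / 4.812 = 5.963 rad/s.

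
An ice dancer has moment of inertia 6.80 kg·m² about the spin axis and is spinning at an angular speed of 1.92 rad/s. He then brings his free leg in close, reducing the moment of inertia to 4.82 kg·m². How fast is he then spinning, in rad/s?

With no external torque about the axis, L is conserved: I₁ω₁ = I₂ω₂.
ω₂ = I₁ω₁ / I₂ = (6.800)(1.92 rad/s) / (4.820) = 2.709 rad/s.

ω₂ ≈ 2.71 rad/s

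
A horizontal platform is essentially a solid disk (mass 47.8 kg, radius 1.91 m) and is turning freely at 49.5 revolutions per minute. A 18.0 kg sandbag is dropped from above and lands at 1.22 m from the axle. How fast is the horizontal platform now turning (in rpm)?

ω_f ≈ 37.9 rpm

No external torque acts about the axle; L_before = L_after.
I_p = ½(47.8)(1.91)² = 87.19 kg·m².
Added inertia Σmr² = (18.0)(1.22)² = 26.79 kg·m²; I_f = 87.19 + 26.79 = 114.0 kg·m².
ω_f = I_p ω_i / I_f = (87.19)(49.5) / 114.0 = 37.87 rpm.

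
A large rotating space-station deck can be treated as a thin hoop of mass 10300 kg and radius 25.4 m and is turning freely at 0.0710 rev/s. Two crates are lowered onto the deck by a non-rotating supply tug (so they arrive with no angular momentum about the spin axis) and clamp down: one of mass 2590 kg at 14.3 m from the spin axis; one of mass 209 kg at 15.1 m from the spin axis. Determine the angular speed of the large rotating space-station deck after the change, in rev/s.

No external torque acts about the spin axis; L_before = L_after.
I_p = (10300)(25.4)² = 6.645e+06 kg·m².
Added inertia Σmr² = (2590)(14.3)² + (209)(15.1)² = 5.773e+05 kg·m²; I_f = 6.645e+06 + 5.773e+05 = 7.222e+06 kg·m².
ω_f = I_p ω_i / I_f = (6.645e+06)(0.0710) / 7.222e+06 = 0.06533 rev/s.

ω_f ≈ 0.0653 rev/s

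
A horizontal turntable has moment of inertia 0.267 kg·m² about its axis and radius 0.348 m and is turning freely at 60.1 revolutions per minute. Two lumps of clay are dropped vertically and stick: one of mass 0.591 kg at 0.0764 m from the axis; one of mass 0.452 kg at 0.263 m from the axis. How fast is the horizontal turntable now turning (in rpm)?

The added mass arrives with no angular momentum about the axis, and any external torque about the axis is negligible, so the system's angular momentum is conserved.
Added inertia Σmr² = (0.591)(0.0764)² + (0.452)(0.263)² = 0.03471 kg·m²; I_f = 0.2670 + 0.03471 = 0.3017 kg·m².
ω_f = I_p ω_i / I_f = (0.2670)(60.1) / 0.3017 = 53.19 rpm.

ω_f ≈ 53.2 rpm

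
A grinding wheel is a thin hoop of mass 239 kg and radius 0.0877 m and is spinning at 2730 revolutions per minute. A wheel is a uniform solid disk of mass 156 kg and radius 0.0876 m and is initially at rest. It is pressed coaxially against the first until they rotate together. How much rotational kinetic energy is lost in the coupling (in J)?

ΔKE lost ≈ 18500 J

No external torque acts about the common axis, so total angular momentum is conserved.
Moments of inertia: I_A = (239)(0.0877)² = 1.838 kg·m²; I_B = ½(156)(0.0876)² = 0.5986 kg·m².
Taking A's sense as positive: L = (1.838)(2730) = 5018 kg·m²·rpm.
Combined I = 1.838 + 0.5986 = 2.437 kg·m².
ω_f = L / I = 5018 / 2.437 = 2059 rpm.
KE_i = ½ΣIω² = 75120 J; KE_f = ½(2.437)(215.7)² = 56670 J.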